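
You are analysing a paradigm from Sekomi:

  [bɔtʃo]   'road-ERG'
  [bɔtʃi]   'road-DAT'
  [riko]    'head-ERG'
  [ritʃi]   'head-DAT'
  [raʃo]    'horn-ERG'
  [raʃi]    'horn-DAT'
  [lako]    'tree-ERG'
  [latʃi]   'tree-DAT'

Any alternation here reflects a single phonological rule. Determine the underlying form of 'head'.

/rik/

'head' shows [k] ~ [tʃ] at the end of the stem ([riko] vs [ritʃi]).
If /tʃ/ were underlying and a rule turned it into [k] before the ERG suffix, 'road' would also alternate; but it has [tʃ] in both [bɔtʃo] and [bɔtʃi].
So /k/ is underlying, and a rule of palatalization before a front vowel — /k/ becomes palato-alveolar [tʃ] before a front vowel — gives [tʃ].
Hence 'head' is /rik/ underlyingly.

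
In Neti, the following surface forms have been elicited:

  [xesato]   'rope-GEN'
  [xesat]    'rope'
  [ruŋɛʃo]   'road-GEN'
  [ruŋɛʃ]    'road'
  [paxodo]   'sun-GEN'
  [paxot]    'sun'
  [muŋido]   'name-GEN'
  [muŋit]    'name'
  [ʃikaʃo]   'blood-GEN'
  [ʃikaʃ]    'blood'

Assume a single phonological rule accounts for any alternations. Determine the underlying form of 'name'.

The stem for 'name' ends in [d] in [muŋido] but [t] in [muŋit].
The stem 'rope' ([xesato], [xesat]) shows [t] unchanged in both environments, so [t] cannot be basic with [d] derived before the GEN suffix.
So /d/ is underlying, and a rule of word-final obstruent devoicing — voiced obstruents become voiceless word-finally — gives [t].

/muŋid/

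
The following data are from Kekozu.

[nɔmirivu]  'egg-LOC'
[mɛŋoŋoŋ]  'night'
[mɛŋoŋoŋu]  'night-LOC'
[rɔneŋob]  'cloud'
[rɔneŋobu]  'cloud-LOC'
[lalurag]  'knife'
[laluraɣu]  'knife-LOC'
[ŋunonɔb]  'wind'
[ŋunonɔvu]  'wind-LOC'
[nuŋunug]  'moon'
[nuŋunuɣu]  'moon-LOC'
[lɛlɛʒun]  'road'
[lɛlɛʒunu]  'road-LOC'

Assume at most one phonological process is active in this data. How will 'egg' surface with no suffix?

The root 'wind' surfaces as [ŋunonɔb] and [ŋunonɔvu], with a stem-final [b] ~ [v] alternation.
The stem 'cloud' ([rɔneŋob], [rɔneŋobu]) shows [b] unchanged in both environments, so [b] cannot be basic with [v] derived before the LOC suffix.
The alternation reflects word-final hardening: voiced fricatives become stops word-finally. /v/ is underlying.
The one attested form of 'egg', [nɔmirivu], shows underlying /nɔmiriv/. Applying the same rule word-finally gives [nɔmirib].

[nɔmirib]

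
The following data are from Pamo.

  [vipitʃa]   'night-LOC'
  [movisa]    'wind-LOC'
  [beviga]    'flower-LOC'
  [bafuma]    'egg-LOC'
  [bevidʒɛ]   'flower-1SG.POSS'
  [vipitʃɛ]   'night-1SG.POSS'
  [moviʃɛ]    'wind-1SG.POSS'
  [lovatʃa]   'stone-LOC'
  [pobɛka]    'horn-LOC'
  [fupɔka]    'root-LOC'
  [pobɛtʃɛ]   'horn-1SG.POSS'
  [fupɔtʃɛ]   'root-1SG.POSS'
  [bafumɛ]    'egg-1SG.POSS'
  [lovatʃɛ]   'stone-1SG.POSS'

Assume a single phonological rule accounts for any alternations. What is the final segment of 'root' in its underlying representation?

/k/

The stem for 'root' ends in [tʃ] in [fupɔtʃɛ] but [k] in [fupɔka].
The stem 'night' ([vipitʃɛ], [vipitʃa]) shows [tʃ] unchanged in both environments, so [tʃ] cannot be basic with [k] derived before the LOC suffix.
The underlying segment must be /k/; /k/, /g/ and /s/ become palato-alveolar [tʃ], [dʒ] and [ʃ] before a front vowel, yielding [tʃ] there.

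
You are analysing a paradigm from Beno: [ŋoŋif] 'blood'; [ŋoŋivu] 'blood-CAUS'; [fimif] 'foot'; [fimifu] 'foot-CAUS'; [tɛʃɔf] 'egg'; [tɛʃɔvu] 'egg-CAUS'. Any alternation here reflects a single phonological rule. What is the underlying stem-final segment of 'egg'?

In [tɛʃɔf] and [tɛʃɔvu] the final segment of 'egg' alternates: [f] ~ [v].
Compare 'foot', with invariant [f] in [fimif] and [fimifu]: an analysis with underlying /f/ and a rule producing [v] before the CAUS suffix would wrongly predict alternation here too.
The alternation reflects word-final obstruent devoicing: voiced obstruents become voiceless word-finally. /v/ is underlying.

/v/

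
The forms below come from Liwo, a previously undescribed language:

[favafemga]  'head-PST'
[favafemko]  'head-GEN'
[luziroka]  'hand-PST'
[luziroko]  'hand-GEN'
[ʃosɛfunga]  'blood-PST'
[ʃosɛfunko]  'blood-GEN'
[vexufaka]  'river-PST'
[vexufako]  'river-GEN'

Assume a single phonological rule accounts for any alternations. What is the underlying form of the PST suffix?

The PST morpheme has two allomorphs, [-ga] and [-ka].
By contrast the GEN suffix keeps its initial [k] throughout — that segment must be underlying.
The PST suffix is therefore /-ga/ underlyingly, with post-vocalic devoicing: voiced stops become voiceless after a vowel.

/-ga/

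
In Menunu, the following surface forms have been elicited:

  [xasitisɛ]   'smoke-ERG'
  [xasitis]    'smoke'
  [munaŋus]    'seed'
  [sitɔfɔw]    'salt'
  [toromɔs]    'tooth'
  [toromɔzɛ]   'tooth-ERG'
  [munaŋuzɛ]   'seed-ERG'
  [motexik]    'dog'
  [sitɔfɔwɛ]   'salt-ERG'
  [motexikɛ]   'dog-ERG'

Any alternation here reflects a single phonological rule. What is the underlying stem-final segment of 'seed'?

/z/

In [munaŋuzɛ] and [munaŋus] the final segment of 'seed' alternates: [z] ~ [s].
The stem 'smoke' ([xasitisɛ], [xasitis]) shows [s] unchanged in both environments, so [s] cannot be basic with [z] derived before the ERG suffix.
The alternation reflects word-final obstruent devoicing: voiced obstruents become voiceless word-finally. /z/ is underlying.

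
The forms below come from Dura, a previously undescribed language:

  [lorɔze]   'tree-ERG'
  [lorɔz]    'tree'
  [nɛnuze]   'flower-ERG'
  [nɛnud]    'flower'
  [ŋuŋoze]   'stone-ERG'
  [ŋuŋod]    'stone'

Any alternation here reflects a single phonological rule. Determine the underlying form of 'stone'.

/ŋuŋod/

The root 'stone' surfaces as [ŋuŋoze] and [ŋuŋod], with a stem-final [z] ~ [d] alternation.
The stem 'tree' ([lorɔze], [lorɔz]) shows [z] unchanged in both environments, so [z] cannot be basic with [d] derived in isolation.
The underlying segment must be /d/; voiced stops become fricatives between vowels, yielding [z] there.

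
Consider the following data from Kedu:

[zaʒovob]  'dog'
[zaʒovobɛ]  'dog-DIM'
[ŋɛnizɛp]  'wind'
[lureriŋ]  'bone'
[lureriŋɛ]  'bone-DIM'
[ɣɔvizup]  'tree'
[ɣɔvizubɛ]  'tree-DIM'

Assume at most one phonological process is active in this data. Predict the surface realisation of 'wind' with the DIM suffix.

In [ɣɔvizup] and [ɣɔvizubɛ] the final segment of 'tree' alternates: [p] ~ [b].
But 'dog' keeps [b] in both environments ([zaʒovob], [zaʒovobɛ]), so there is no rule changing /b/ to [p] in isolation.
Therefore /p/ is basic and [b] is derived by intervocalic voicing (voiceless stops become voiced between vowels).
The one attested form of 'wind', [ŋɛnizɛp], shows underlying /ŋɛnizɛp/. Applying the same rule between vowels gives [ŋɛnizɛbɛ].

[ŋɛnizɛbɛ]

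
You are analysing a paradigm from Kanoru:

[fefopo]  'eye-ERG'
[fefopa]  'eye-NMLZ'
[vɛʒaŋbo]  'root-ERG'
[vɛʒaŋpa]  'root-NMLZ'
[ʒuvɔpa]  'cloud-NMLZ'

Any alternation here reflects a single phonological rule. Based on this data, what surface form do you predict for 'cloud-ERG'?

[ʒuvɔpo]

The ERG suffix surfaces as [-bo] and [-po], depending on the final segment of the stem.
By contrast the NMLZ suffix keeps its initial [p] throughout — that segment must be underlying.
So the underlying form is /-bo/, and voiced stops become voiceless after a vowel.
After 'cloud', which ends in a vowel, the suffix surfaces as [-po], giving [ʒuvɔpo].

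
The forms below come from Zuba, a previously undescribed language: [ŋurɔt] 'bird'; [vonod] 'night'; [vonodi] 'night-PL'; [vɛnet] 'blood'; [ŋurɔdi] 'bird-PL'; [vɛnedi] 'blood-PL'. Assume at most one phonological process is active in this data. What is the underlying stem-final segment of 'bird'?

'bird' shows [t] ~ [d] at the end of the stem ([ŋurɔt] vs [ŋurɔdi]).
If /d/ were underlying and a rule turned it into [t] in isolation, 'night' would also alternate; but it has [d] in both [vonod] and [vonodi].
So /t/ is underlying, and a rule of intervocalic voicing — voiceless stops become voiced between vowels — gives [d].

/t/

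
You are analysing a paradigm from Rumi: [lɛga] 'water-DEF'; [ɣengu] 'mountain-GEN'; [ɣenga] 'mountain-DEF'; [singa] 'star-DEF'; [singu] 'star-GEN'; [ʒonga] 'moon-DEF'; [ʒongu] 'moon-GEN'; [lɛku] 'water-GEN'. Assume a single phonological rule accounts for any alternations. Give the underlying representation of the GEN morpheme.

/-ku/

The GEN suffix surfaces as [-gu] and [-ku], depending on the final segment of the stem.
The DEF suffix, which begins with [g], is invariant after every stem; so [g] is not altered by any rule here.
The GEN suffix is therefore /-ku/ underlyingly, with post-nasal voicing: voiceless stops become voiced after a nasal.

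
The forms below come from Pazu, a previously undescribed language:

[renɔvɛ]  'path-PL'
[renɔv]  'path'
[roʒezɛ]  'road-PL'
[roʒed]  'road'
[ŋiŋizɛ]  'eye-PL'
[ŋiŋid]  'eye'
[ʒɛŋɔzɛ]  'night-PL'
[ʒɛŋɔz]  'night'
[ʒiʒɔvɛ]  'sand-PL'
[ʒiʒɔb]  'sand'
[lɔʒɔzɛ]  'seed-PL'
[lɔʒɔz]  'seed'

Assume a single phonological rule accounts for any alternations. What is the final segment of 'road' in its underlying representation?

The stem for 'road' ends in [z] in [roʒezɛ] but [d] in [roʒed].
But 'night' keeps [z] in both environments ([ʒɛŋɔzɛ], [ʒɛŋɔz]), so there is no rule changing /z/ to [d] in isolation.
Therefore /d/ is basic and [z] is derived by intervocalic spirantization (voiced stops become fricatives between vowels).

/d/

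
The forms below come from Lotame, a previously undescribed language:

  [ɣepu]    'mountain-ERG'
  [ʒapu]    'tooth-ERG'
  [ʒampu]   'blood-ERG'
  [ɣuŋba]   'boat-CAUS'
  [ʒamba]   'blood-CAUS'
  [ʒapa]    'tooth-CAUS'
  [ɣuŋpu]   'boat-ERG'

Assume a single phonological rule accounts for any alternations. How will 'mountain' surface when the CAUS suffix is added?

[ɣepa]

The CAUS morpheme has two allomorphs, [-ba] and [-pa].
By contrast the ERG suffix keeps its initial [p] throughout — that segment must be underlying.
The CAUS suffix is therefore /-ba/ underlyingly, with post-vocalic devoicing: voiced stops become voiceless after a vowel.
After 'mountain', which ends in a vowel, the suffix surfaces as [-pa], giving [ɣepa].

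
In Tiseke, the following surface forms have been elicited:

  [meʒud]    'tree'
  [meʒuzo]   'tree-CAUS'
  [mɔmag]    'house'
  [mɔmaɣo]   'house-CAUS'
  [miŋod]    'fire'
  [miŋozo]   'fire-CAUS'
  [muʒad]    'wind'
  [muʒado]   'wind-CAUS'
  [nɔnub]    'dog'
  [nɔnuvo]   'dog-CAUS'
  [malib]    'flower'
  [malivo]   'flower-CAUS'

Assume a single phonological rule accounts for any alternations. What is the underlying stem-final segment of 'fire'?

/z/

The root 'fire' surfaces as [miŋod] and [miŋozo], with a stem-final [d] ~ [z] alternation.
But 'wind' keeps [d] in both environments ([muʒad], [muʒado]), so there is no rule changing /d/ to [z] before the CAUS suffix.
So /z/ is underlying, and a rule of word-final hardening — voiced fricatives become stops word-finally — gives [d].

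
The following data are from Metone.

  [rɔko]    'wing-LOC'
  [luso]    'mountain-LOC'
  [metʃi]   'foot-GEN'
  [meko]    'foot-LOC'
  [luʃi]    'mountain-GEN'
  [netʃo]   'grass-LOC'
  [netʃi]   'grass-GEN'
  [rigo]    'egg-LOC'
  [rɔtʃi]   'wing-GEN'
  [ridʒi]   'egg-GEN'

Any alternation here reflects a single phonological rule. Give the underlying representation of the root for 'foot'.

In [meko] and [metʃi] the final segment of 'foot' alternates: [k] ~ [tʃ].
But 'grass' keeps [tʃ] in both environments ([netʃo], [netʃi]), so there is no rule changing /tʃ/ to [k] before the LOC suffix.
The underlying segment must be /k/; /k/, /g/ and /s/ become palato-alveolar [tʃ], [dʒ] and [ʃ] before a front vowel, yielding [tʃ] there.

/mek/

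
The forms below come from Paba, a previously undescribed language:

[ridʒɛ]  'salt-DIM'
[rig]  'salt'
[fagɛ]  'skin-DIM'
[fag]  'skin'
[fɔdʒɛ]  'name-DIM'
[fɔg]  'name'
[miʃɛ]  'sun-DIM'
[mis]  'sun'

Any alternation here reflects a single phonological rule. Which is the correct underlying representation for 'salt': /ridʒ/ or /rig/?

/ridʒ/

The stem for 'salt' ends in [dʒ] in [ridʒɛ] but [g] in [rig].
If /g/ were underlying and a rule turned it into [dʒ] before the DIM suffix, 'skin' would also alternate; but it has [g] in both [fagɛ] and [fag].
So /dʒ/ is underlying, and a rule of depalatalization — palato-alveolar /dʒ/ and /ʃ/ become [g] and [s] when no front vowel follows — gives [g].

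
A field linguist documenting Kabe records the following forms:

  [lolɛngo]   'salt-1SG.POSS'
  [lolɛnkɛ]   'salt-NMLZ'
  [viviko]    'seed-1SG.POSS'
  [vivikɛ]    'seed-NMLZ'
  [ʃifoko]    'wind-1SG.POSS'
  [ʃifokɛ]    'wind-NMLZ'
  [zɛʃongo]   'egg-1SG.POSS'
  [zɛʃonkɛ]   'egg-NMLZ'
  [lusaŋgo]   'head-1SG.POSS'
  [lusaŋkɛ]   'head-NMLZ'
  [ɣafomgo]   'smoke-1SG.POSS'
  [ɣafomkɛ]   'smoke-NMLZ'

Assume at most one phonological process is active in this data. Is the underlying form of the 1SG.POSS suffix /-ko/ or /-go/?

/-go/

The 1SG.POSS morpheme has two allomorphs, [-go] and [-ko].
By contrast the NMLZ suffix keeps its initial [k] throughout — that segment must be underlying.
The 1SG.POSS suffix is therefore /-go/ underlyingly, with post-vocalic devoicing: voiced stops become voiceless after a vowel.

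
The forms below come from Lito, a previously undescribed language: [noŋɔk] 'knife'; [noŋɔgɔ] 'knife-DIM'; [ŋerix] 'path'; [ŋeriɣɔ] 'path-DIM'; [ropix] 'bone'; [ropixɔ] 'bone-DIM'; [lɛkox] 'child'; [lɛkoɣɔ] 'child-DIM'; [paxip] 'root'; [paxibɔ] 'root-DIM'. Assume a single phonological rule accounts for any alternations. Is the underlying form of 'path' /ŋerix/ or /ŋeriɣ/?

The root 'path' surfaces as [ŋerix] and [ŋeriɣɔ], with a stem-final [x] ~ [ɣ] alternation.
The stem 'bone' ([ropix], [ropixɔ]) shows [x] unchanged in both environments, so [x] cannot be basic with [ɣ] derived before the DIM suffix.
The alternation reflects word-final obstruent devoicing: voiced obstruents become voiceless word-finally. /ɣ/ is underlying.

/ŋeriɣ/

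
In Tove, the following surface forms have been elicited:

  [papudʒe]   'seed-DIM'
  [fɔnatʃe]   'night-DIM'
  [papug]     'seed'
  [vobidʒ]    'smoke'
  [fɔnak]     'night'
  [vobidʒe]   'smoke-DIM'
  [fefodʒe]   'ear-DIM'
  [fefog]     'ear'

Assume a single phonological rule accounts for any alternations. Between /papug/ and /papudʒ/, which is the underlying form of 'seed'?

'seed' shows [dʒ] ~ [g] at the end of the stem ([papudʒe] vs [papug]).
The stem 'smoke' ([vobidʒe], [vobidʒ]) shows [dʒ] unchanged in both environments, so [dʒ] cannot be basic with [g] derived in isolation.
So /g/ is underlying, and a rule of palatalization before a front vowel — /k/ and /g/ become palato-alveolar [tʃ] and [dʒ] before a front vowel — gives [dʒ].

/papug/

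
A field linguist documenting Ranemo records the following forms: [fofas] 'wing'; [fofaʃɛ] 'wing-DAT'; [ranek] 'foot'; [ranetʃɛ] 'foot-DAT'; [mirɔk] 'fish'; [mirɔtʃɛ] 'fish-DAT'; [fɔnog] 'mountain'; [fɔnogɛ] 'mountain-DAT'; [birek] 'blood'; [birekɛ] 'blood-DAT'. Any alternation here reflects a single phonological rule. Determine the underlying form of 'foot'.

The stem for 'foot' ends in [k] in [ranek] but [tʃ] in [ranetʃɛ].
If /k/ were underlying and a rule turned it into [tʃ] before the DAT suffix, 'blood' would also alternate; but it has [k] in both [birek] and [birekɛ].
The alternation reflects depalatalization: palato-alveolar /tʃ/ and /ʃ/ become [k] and [s] when no front vowel follows. /tʃ/ is underlying.

/ranetʃ/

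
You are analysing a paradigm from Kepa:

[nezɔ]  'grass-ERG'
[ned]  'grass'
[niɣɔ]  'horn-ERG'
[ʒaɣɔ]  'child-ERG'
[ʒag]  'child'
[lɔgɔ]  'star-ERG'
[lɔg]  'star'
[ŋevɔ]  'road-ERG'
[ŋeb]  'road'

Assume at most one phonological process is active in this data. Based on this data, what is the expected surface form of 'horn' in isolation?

The root 'child' surfaces as [ʒaɣɔ] and [ʒag], with a stem-final [ɣ] ~ [g] alternation.
If /g/ were underlying and a rule turned it into [ɣ] before the ERG suffix, 'star' would also alternate; but it has [g] in both [lɔgɔ] and [lɔg].
So /ɣ/ is underlying, and a rule of word-final hardening — voiced fricatives become stops word-finally — gives [g].
The one attested form of 'horn', [niɣɔ], shows underlying /niɣ/. Applying the same rule word-finally gives [nig].

[nig]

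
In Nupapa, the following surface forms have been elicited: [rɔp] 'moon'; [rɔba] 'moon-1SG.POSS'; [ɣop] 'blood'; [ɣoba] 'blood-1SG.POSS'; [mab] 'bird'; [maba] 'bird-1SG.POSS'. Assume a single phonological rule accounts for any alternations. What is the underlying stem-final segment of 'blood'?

The root 'blood' surfaces as [ɣop] and [ɣoba], with a stem-final [p] ~ [b] alternation.
The stem 'bird' ([mab], [maba]) shows [b] unchanged in both environments, so [b] cannot be basic with [p] derived in isolation.
So /p/ is underlying, and a rule of intervocalic voicing — voiceless stops become voiced between vowels — gives [b].

/p/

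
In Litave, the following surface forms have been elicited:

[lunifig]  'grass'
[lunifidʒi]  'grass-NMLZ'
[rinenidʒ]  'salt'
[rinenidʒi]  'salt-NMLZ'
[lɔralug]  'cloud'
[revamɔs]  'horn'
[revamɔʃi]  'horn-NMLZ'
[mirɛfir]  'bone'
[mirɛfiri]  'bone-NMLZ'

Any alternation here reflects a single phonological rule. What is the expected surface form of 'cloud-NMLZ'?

[lɔraludʒi]

In [lunifig] and [lunifidʒi] the final segment of 'grass' alternates: [g] ~ [dʒ].
But 'salt' keeps [dʒ] in both environments ([rinenidʒ], [rinenidʒi]), so there is no rule changing /dʒ/ to [g] in isolation.
So /g/ is underlying, and a rule of palatalization before a front vowel — /g/ and /s/ become palato-alveolar [dʒ] and [ʃ] before a front vowel — gives [dʒ].
The one attested form of 'cloud', [lɔralug], shows underlying /lɔralug/. Applying the same rule before a front vowel gives [lɔraludʒi].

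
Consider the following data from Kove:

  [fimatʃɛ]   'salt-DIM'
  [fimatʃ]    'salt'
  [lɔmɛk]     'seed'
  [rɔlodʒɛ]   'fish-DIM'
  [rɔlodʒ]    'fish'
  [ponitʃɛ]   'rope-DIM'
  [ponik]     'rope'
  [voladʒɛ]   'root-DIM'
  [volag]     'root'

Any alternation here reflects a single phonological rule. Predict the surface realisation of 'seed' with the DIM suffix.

[lɔmɛtʃɛ]

The root 'rope' surfaces as [ponitʃɛ] and [ponik], with a stem-final [tʃ] ~ [k] alternation.
The stem 'salt' ([fimatʃɛ], [fimatʃ]) shows [tʃ] unchanged in both environments, so [tʃ] cannot be basic with [k] derived in isolation.
The alternation reflects palatalization before a front vowel: /k/ and /g/ become palato-alveolar [tʃ] and [dʒ] before a front vowel. /k/ is underlying.
From [lɔmɛk] the stem 'seed' is /lɔmɛk/; before a front vowel this yields [lɔmɛtʃɛ].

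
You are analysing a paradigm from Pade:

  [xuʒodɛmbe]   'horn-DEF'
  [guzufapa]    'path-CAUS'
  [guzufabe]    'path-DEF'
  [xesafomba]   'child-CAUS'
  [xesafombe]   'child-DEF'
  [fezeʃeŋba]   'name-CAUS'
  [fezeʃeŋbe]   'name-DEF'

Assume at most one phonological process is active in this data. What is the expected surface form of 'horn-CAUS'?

The CAUS morpheme has two allomorphs, [-ba] and [-pa].
By contrast the DEF suffix keeps its initial [b] throughout — that segment must be underlying.
The CAUS suffix is therefore /-pa/ underlyingly, with post-nasal voicing: voiceless stops become voiced after a nasal.
After 'horn', which ends in a nasal, the suffix surfaces as [-ba], giving [xuʒodɛmba].

[xuʒodɛmba]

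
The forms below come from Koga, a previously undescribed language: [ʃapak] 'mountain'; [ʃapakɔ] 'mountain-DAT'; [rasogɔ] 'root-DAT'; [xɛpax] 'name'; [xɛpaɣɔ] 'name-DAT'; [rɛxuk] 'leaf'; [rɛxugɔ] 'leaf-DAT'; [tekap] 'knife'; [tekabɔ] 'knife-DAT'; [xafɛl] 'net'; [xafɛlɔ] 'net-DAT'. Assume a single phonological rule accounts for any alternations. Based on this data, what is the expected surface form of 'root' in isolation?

[rasok]

The root 'leaf' surfaces as [rɛxuk] and [rɛxugɔ], with a stem-final [k] ~ [g] alternation.
Compare 'mountain', with invariant [k] in [ʃapak] and [ʃapakɔ]: an analysis with underlying /k/ and a rule producing [g] before the DAT suffix would wrongly predict alternation here too.
So /g/ is underlying, and a rule of word-final obstruent devoicing — voiced obstruents become voiceless word-finally — gives [k].
From [rasogɔ] the stem 'root' is /rasog/; word-finally this yields [rasok].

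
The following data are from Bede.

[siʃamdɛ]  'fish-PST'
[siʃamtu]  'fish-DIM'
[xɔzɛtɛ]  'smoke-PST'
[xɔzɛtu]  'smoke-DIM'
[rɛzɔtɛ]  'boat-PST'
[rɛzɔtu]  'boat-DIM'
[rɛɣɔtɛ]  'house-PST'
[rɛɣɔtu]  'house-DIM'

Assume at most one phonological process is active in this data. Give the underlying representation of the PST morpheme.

The PST morpheme has two allomorphs, [-dɛ] and [-tɛ].
By contrast the DIM suffix keeps its initial [t] throughout — that segment must be underlying.
The PST suffix is therefore /-dɛ/ underlyingly, with post-vocalic devoicing: voiced stops become voiceless after a vowel.

/-dɛ/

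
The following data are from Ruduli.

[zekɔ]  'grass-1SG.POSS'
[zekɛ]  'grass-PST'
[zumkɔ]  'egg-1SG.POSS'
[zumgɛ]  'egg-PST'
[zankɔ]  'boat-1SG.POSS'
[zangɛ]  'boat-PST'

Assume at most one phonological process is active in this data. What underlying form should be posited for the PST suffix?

The PST morpheme has two allomorphs, [-gɛ] and [-kɛ].
By contrast the 1SG.POSS suffix keeps its initial [k] throughout — that segment must be underlying.
So the underlying form is /-gɛ/, and voiced stops become voiceless after a vowel.

/-gɛ/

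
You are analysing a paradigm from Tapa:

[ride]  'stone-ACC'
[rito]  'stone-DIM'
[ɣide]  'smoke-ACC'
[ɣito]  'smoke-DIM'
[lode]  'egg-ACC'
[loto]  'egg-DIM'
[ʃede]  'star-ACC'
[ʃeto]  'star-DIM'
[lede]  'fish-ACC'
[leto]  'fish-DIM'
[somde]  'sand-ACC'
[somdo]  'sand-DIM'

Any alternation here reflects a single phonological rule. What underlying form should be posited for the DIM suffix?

/-to/

The DIM suffix surfaces as [-do] and [-to], depending on the final segment of the stem.
By contrast the ACC suffix keeps its initial [d] throughout — that segment must be underlying.
The DIM suffix is therefore /-to/ underlyingly, with post-nasal voicing: voiceless stops become voiced after a nasal.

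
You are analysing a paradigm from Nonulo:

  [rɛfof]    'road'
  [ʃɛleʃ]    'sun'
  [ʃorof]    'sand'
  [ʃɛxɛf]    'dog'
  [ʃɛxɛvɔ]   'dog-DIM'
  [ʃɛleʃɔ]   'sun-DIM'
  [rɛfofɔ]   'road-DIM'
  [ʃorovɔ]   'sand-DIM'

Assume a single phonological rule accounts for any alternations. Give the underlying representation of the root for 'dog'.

/ʃɛxɛv/

'dog' shows [v] ~ [f] at the end of the stem ([ʃɛxɛvɔ] vs [ʃɛxɛf]).
The stem 'road' ([rɛfofɔ], [rɛfof]) shows [f] unchanged in both environments, so [f] cannot be basic with [v] derived before the DIM suffix.
So /v/ is underlying, and a rule of word-final obstruent devoicing — voiced obstruents become voiceless word-finally — gives [f].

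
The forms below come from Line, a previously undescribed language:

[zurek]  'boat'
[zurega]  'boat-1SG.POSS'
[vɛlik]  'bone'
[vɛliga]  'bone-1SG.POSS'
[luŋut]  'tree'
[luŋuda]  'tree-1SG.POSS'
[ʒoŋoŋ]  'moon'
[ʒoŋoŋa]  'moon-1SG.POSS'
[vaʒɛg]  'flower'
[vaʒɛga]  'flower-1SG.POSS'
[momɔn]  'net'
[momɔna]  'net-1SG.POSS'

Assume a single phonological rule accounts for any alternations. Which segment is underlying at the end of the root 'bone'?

/k/

The stem for 'bone' ends in [k] in [vɛlik] but [g] in [vɛliga].
But 'flower' keeps [g] in both environments ([vaʒɛg], [vaʒɛga]), so there is no rule changing /g/ to [k] in isolation.
The alternation reflects intervocalic voicing: voiceless stops become voiced between vowels. /k/ is underlying.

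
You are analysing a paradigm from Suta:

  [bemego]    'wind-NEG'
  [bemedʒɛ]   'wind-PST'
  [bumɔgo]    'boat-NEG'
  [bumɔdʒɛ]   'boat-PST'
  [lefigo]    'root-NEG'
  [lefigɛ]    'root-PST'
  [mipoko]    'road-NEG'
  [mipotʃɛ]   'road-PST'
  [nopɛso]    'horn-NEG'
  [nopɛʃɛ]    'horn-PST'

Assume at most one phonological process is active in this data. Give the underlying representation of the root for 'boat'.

The stem for 'boat' ends in [g] in [bumɔgo] but [dʒ] in [bumɔdʒɛ].
The stem 'root' ([lefigo], [lefigɛ]) shows [g] unchanged in both environments, so [g] cannot be basic with [dʒ] derived before the PST suffix.
The underlying segment must be /dʒ/; palato-alveolar /tʃ/, /dʒ/ and /ʃ/ become [k], [g] and [s] when no front vowel follows, yielding [g] there.

/bumɔdʒ/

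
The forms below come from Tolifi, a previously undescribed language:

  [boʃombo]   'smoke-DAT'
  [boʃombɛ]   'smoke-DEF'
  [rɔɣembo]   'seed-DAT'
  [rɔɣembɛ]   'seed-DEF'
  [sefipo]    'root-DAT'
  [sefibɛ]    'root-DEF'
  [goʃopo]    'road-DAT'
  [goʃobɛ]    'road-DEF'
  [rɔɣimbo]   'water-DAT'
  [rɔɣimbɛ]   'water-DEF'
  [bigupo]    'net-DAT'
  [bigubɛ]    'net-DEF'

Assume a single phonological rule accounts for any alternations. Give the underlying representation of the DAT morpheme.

The DAT morpheme has two allomorphs, [-bo] and [-po].
The DEF suffix, which begins with [b], is invariant after every stem; so [b] is not altered by any rule here.
The DAT suffix is therefore /-po/ underlyingly, with post-nasal voicing: voiceless stops become voiced after a nasal.

/-po/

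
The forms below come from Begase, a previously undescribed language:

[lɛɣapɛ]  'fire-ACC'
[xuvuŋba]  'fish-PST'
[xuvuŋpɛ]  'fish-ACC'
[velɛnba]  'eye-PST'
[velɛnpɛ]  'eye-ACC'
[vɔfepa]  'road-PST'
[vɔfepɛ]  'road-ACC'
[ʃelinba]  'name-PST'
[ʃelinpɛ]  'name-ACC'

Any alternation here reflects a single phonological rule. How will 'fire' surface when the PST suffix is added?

The PST suffix surfaces as [-ba] and [-pa], depending on the final segment of the stem.
The ACC suffix, which begins with [p], is invariant after every stem; so [p] is not altered by any rule here.
The PST suffix is therefore /-ba/ underlyingly, with post-vocalic devoicing: voiced stops become voiceless after a vowel.
After 'fire', which ends in a vowel, the suffix surfaces as [-pa], giving [lɛɣapa].

[lɛɣapa]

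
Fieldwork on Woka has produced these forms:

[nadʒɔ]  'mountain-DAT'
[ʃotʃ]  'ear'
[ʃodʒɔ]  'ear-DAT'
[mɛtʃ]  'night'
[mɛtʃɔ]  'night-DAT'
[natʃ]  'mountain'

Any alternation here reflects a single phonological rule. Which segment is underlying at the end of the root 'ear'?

In [ʃodʒɔ] and [ʃotʃ] the final segment of 'ear' alternates: [dʒ] ~ [tʃ].
If /tʃ/ were underlying and a rule turned it into [dʒ] before the DAT suffix, 'night' would also alternate; but it has [tʃ] in both [mɛtʃɔ] and [mɛtʃ].
The underlying segment must be /dʒ/; voiced obstruents become voiceless word-finally, yielding [tʃ] there.

/dʒ/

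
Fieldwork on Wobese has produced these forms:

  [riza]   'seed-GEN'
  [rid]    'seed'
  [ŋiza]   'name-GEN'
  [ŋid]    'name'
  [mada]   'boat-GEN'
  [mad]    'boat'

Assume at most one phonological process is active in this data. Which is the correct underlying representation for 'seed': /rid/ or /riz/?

In [riza] and [rid] the final segment of 'seed' alternates: [z] ~ [d].
If /d/ were underlying and a rule turned it into [z] before the GEN suffix, 'boat' would also alternate; but it has [d] in both [mada] and [mad].
The underlying segment must be /z/; voiced fricatives become stops word-finally, yielding [d] there.

/riz/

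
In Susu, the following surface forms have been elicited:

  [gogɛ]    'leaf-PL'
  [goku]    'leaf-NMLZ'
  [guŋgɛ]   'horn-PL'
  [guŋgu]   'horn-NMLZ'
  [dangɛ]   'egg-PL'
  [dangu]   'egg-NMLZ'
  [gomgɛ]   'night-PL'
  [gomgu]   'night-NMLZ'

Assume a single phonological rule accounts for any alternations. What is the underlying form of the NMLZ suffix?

The NMLZ suffix surfaces as [-gu] and [-ku], depending on the final segment of the stem.
The PL suffix, which begins with [g], is invariant after every stem; so [g] is not altered by any rule here.
The NMLZ suffix is therefore /-ku/ underlyingly, with post-nasal voicing: voiceless stops become voiced after a nasal.

/-ku/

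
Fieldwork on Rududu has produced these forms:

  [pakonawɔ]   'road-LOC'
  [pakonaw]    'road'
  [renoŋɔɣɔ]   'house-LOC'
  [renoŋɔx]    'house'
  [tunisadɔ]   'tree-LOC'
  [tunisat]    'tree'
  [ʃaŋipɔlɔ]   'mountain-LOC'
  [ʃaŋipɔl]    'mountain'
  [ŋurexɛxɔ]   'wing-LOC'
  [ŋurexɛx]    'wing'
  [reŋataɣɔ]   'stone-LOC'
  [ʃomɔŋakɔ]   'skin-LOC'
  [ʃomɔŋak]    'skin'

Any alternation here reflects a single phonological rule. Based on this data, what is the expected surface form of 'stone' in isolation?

The stem for 'house' ends in [ɣ] in [renoŋɔɣɔ] but [x] in [renoŋɔx].
But 'wing' keeps [x] in both environments ([ŋurexɛxɔ], [ŋurexɛx]), so there is no rule changing /x/ to [ɣ] before the LOC suffix.
Therefore /ɣ/ is basic and [x] is derived by word-final obstruent devoicing (voiced obstruents become voiceless word-finally).
The one attested form of 'stone', [reŋataɣɔ], shows underlying /reŋataɣ/. Applying the same rule word-finally gives [reŋatax].

[reŋatax]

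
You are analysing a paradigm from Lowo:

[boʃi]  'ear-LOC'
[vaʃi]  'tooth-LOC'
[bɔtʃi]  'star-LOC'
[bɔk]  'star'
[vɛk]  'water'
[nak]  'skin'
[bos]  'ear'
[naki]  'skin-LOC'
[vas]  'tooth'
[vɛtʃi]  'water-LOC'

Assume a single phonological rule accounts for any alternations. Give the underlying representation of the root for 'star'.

The stem for 'star' ends in [tʃ] in [bɔtʃi] but [k] in [bɔk].
Compare 'skin', with invariant [k] in [naki] and [nak]: an analysis with underlying /k/ and a rule producing [tʃ] before the LOC suffix would wrongly predict alternation here too.
The underlying segment must be /tʃ/; palato-alveolar /tʃ/ and /ʃ/ become [k] and [s] when no front vowel follows, yielding [k] there.
So 'star' = /bɔtʃ/.

/bɔtʃ/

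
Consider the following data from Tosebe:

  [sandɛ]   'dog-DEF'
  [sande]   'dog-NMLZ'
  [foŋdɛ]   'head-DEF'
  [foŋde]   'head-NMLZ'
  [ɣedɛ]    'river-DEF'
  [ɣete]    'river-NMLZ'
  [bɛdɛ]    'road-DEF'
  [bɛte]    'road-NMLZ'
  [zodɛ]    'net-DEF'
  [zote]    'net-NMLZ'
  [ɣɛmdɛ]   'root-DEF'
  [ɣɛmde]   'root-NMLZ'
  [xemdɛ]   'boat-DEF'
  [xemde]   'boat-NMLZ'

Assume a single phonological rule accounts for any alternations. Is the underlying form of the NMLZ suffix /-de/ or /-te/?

/-te/

The NMLZ morpheme has two allomorphs, [-de] and [-te].
By contrast the DEF suffix keeps its initial [d] throughout — that segment must be underlying.
So the underlying form is /-te/, and voiceless stops become voiced after a nasal.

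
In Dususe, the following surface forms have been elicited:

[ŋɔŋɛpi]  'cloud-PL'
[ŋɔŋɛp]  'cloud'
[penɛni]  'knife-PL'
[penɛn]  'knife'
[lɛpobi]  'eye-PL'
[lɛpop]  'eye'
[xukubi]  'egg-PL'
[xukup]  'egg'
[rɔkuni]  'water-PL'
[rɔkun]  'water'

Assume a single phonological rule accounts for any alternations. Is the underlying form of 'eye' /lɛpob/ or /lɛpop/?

The stem for 'eye' ends in [b] in [lɛpobi] but [p] in [lɛpop].
But 'cloud' keeps [p] in both environments ([ŋɔŋɛpi], [ŋɔŋɛp]), so there is no rule changing /p/ to [b] before the PL suffix.
The underlying segment must be /b/; voiced obstruents become voiceless word-finally, yielding [p] there.

/lɛpob/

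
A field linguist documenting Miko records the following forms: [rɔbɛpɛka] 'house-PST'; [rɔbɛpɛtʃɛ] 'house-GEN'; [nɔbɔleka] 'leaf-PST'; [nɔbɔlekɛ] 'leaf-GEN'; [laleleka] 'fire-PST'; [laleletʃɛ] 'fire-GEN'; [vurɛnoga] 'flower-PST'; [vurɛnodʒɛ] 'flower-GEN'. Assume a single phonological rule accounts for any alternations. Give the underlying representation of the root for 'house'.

In [rɔbɛpɛka] and [rɔbɛpɛtʃɛ] the final segment of 'house' alternates: [k] ~ [tʃ].
Compare 'leaf', with invariant [k] in [nɔbɔleka] and [nɔbɔlekɛ]: an analysis with underlying /k/ and a rule producing [tʃ] before the GEN suffix would wrongly predict alternation here too.
Therefore /tʃ/ is basic and [k] is derived by depalatalization (palato-alveolar /tʃ/ and /dʒ/ become [k] and [g] when no front vowel follows).

/rɔbɛpɛtʃ/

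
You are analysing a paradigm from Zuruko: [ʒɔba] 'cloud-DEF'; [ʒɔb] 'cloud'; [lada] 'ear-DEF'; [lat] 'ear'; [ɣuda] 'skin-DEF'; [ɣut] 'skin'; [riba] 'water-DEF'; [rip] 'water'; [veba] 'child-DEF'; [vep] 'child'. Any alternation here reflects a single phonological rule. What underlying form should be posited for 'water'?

/rip/

The stem for 'water' ends in [b] in [riba] but [p] in [rip].
But 'cloud' keeps [b] in both environments ([ʒɔba], [ʒɔb]), so there is no rule changing /b/ to [p] in isolation.
So /p/ is underlying, and a rule of intervocalic voicing — voiceless stops become voiced between vowels — gives [b].
The underlying form of 'water' is therefore /rip/.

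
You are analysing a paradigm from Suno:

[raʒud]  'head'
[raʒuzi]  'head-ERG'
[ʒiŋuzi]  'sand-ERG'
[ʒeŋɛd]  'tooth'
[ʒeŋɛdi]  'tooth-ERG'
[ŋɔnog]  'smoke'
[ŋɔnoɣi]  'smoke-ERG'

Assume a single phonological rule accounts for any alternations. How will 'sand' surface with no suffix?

The stem for 'head' ends in [d] in [raʒud] but [z] in [raʒuzi].
Compare 'tooth', with invariant [d] in [ʒeŋɛd] and [ʒeŋɛdi]: an analysis with underlying /d/ and a rule producing [z] before the ERG suffix would wrongly predict alternation here too.
Therefore /z/ is basic and [d] is derived by word-final hardening (voiced fricatives become stops word-finally).
From [ʒiŋuzi] the stem 'sand' is /ʒiŋuz/; word-finally this yields [ʒiŋud].

[ʒiŋud]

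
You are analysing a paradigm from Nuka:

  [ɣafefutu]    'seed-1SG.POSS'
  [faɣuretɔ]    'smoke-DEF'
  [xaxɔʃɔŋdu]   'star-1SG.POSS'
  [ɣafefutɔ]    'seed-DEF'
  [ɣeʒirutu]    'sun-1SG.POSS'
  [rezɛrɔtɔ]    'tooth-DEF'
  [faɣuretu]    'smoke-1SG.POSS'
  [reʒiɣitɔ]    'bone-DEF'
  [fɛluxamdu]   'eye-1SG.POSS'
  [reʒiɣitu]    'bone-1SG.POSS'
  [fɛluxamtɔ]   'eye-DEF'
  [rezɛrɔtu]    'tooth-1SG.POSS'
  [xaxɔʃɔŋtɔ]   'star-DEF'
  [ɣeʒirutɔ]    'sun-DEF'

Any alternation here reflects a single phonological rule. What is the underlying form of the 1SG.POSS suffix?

/-du/

The 1SG.POSS morpheme has two allomorphs, [-du] and [-tu].
The DEF suffix, which begins with [t], is invariant after every stem; so [t] is not altered by any rule here.
So the underlying form is /-du/, and voiced stops become voiceless after a vowel.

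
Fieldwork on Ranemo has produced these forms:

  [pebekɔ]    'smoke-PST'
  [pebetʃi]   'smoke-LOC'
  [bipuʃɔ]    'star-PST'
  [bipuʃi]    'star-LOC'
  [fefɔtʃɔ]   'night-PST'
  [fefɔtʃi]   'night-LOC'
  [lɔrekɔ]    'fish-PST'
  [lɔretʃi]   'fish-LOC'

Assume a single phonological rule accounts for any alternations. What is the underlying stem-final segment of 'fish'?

/k/

'fish' shows [k] ~ [tʃ] at the end of the stem ([lɔrekɔ] vs [lɔretʃi]).
Compare 'night', with invariant [tʃ] in [fefɔtʃɔ] and [fefɔtʃi]: an analysis with underlying /tʃ/ and a rule producing [k] before the PST suffix would wrongly predict alternation here too.
The underlying segment must be /k/; /k/ becomes palato-alveolar [tʃ] before a front vowel, yielding [tʃ] there.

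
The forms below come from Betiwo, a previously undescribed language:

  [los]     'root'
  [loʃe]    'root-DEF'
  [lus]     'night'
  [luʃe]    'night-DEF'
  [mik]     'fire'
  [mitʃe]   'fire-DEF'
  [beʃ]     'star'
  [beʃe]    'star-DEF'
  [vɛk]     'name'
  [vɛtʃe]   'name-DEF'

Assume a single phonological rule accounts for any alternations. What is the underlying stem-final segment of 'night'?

/s/

The root 'night' surfaces as [lus] and [luʃe], with a stem-final [s] ~ [ʃ] alternation.
Compare 'star', with invariant [ʃ] in [beʃ] and [beʃe]: an analysis with underlying /ʃ/ and a rule producing [s] in isolation would wrongly predict alternation here too.
Therefore /s/ is basic and [ʃ] is derived by palatalization before a front vowel (/k/ and /s/ become palato-alveolar [tʃ] and [ʃ] before a front vowel).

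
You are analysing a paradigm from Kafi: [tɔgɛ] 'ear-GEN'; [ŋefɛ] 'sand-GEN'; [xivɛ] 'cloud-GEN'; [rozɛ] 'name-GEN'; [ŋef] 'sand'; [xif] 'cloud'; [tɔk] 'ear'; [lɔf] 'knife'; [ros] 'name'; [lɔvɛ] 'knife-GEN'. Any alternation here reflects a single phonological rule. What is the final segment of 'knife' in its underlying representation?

/v/

The stem for 'knife' ends in [f] in [lɔf] but [v] in [lɔvɛ].
If /f/ were underlying and a rule turned it into [v] before the GEN suffix, 'sand' would also alternate; but it has [f] in both [ŋef] and [ŋefɛ].
The alternation reflects word-final obstruent devoicing: voiced obstruents become voiceless word-finally. /v/ is underlying.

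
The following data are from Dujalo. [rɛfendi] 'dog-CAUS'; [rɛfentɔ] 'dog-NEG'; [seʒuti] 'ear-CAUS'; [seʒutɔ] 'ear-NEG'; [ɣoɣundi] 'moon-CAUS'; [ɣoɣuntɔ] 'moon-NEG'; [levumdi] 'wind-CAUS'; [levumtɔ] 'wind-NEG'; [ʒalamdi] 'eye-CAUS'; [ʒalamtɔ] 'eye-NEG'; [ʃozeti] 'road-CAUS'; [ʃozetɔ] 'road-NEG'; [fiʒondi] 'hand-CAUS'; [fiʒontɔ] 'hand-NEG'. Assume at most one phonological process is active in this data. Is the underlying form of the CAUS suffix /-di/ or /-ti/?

/-di/

The CAUS suffix surfaces as [-di] and [-ti], depending on the final segment of the stem.
By contrast the NEG suffix keeps its initial [t] throughout — that segment must be underlying.
So the underlying form is /-di/, and voiced stops become voiceless after a vowel.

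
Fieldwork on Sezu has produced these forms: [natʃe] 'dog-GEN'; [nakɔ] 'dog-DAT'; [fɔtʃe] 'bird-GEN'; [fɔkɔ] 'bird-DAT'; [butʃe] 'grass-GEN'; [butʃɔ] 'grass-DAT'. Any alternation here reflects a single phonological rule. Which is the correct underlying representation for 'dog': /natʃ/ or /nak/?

'dog' shows [tʃ] ~ [k] at the end of the stem ([natʃe] vs [nakɔ]).
The stem 'grass' ([butʃe], [butʃɔ]) shows [tʃ] unchanged in both environments, so [tʃ] cannot be basic with [k] derived before the DAT suffix.
The alternation reflects palatalization before a front vowel: /k/ becomes palato-alveolar [tʃ] before a front vowel. /k/ is underlying.

/nak/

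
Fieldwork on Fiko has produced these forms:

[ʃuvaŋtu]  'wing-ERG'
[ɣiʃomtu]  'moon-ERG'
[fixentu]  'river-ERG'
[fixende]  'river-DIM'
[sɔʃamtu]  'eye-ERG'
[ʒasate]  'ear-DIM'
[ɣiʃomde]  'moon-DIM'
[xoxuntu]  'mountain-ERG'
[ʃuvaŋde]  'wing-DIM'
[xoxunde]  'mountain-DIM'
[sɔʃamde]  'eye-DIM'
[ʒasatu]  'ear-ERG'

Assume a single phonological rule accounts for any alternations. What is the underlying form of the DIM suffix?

/-de/

The DIM morpheme has two allomorphs, [-de] and [-te].
By contrast the ERG suffix keeps its initial [t] throughout — that segment must be underlying.
So the underlying form is /-de/, and voiced stops become voiceless after a vowel.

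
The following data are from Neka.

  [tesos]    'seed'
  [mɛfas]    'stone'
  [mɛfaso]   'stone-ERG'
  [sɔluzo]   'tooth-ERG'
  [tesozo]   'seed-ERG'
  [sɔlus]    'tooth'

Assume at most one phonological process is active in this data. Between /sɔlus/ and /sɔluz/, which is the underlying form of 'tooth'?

/sɔluz/

The stem for 'tooth' ends in [s] in [sɔlus] but [z] in [sɔluzo].
But 'stone' keeps [s] in both environments ([mɛfas], [mɛfaso]), so there is no rule changing /s/ to [z] before the ERG suffix.
The underlying segment must be /z/; voiced obstruents become voiceless word-finally, yielding [s] there.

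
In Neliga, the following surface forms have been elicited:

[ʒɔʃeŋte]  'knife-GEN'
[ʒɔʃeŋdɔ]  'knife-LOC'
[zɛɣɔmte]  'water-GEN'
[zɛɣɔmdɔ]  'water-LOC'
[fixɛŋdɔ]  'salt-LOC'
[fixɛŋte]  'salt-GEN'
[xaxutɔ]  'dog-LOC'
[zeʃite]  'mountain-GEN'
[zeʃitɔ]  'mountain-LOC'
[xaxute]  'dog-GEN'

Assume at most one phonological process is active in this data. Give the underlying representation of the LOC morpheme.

The LOC morpheme has two allomorphs, [-dɔ] and [-tɔ].
The GEN suffix, which begins with [t], is invariant after every stem; so [t] is not altered by any rule here.
The LOC suffix is therefore /-dɔ/ underlyingly, with post-vocalic devoicing: voiced stops become voiceless after a vowel.

/-dɔ/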